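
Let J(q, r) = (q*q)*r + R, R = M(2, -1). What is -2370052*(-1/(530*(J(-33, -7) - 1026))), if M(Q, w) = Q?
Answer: -1185026/2291455 ≈ -0.51715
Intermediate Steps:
R = 2
J(q, r) = 2 + r*q² (J(q, r) = (q*q)*r + 2 = q²*r + 2 = r*q² + 2 = 2 + r*q²)
-2370052*(-1/(530*(J(-33, -7) - 1026))) = -2370052*(-1/(530*((2 - 7*(-33)²) - 1026))) = -2370052*(-1/(530*((2 - 7*1089) - 1026))) = -2370052*(-1/(530*((2 - 7623) - 1026))) = -2370052*(-1/(530*(-7621 - 1026))) = -2370052/((-530*(-8647))) = -2370052/4582910 = -2370052*1/4582910 = -1185026/2291455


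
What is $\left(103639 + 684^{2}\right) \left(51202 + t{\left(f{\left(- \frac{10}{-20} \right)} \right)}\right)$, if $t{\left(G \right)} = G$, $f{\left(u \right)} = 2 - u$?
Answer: $\frac{58525088465}{2} \approx 2.9263 \cdot 10^{10}$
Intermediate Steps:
$\left(103639 + 684^{2}\right) \left(51202 + t{\left(f{\left(- \frac{10}{-20} \right)} \right)}\right) = \left(103639 + 684^{2}\right) \left(51202 + \left(2 - - \frac{10}{-20}\right)\right) = \left(103639 + 467856\right) \left(51202 + \left(2 - \left(-10\right) \left(- \frac{1}{20}\right)\right)\right) = 571495 \left(51202 + \left(2 - \frac{1}{2}\right)\right) = 571495 \left(51202 + \frac{3}{2}\right) = 571495 \cdot \frac{102407}{2} = \frac{58525088465}{2}$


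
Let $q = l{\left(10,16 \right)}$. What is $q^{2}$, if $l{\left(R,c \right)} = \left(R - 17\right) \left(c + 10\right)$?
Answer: $33124$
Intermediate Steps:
$l{\left(R,c \right)} = \left(-17 + R\right) \left(10 + c\right)$
$q = -182$ ($q = -170 - 272 + 10 \cdot 10 + 10 \cdot 16 = -170 - 272 + 100 + 160 = -182$)
$q^{2} = \left(-182\right)^{2} = 33124$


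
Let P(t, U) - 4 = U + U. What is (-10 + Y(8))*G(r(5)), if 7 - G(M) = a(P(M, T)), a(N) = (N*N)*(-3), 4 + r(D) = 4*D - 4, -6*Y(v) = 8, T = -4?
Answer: -1870/3 ≈ -623.33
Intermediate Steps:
Y(v) = -4/3 (Y(v) = -⅙*8 = -4/3)
r(D) = -8 + 4*D (r(D) = -4 + (4*D - 4) = -4 + (-4 + 4*D) = -8 + 4*D)
P(t, U) = 4 + 2*U (P(t, U) = 4 + (U + U) = 4 + 2*U)
a(N) = -3*N² (a(N) = N²*(-3) = -3*N²)
G(M) = 55 (G(M) = 7 - (-3)*(4 + 2*(-4))² = 7 - (-3)*(4 - 8)² = 7 - (-3)*(-4)² = 7 - (-3)*16 = 7 - 1*(-48) = 7 + 48 = 55)
(-10 + Y(8))*G(r(5)) = (-10 - 4/3)*55 = -34/3*55 = -1870/3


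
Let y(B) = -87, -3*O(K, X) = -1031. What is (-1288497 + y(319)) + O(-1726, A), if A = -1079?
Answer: -3864721/3 ≈ -1.2882e+6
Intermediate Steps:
O(K, X) = 1031/3 (O(K, X) = -1/3*(-1031) = 1031/3)
(-1288497 + y(319)) + O(-1726, A) = (-1288497 - 87) + 1031/3 = -1288584 + 1031/3 = -3864721/3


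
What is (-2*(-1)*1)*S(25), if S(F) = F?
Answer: 50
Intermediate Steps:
(-2*(-1)*1)*S(25) = (-2*(-1)*1)*25 = (2*1)*25 = 2*25 = 50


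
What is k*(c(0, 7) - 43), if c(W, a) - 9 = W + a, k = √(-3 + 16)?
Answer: -27*√13 ≈ -97.350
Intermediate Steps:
k = √13 ≈ 3.6056
c(W, a) = 9 + W + a (c(W, a) = 9 + (W + a) = 9 + W + a)
k*(c(0, 7) - 43) = √13*((9 + 0 + 7) - 43) = √13*(16 - 43) = √13*(-27) = -27*√13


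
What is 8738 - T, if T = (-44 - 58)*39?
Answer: 12716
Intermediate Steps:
T = -3978 (T = -102*39 = -3978)
8738 - T = 8738 - 1*(-3978) = 8738 + 3978 = 12716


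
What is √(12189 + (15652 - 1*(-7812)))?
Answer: √35653 ≈ 188.82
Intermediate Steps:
√(12189 + (15652 - 1*(-7812))) = √(12189 + (15652 + 7812)) = √(12189 + 23464) = √35653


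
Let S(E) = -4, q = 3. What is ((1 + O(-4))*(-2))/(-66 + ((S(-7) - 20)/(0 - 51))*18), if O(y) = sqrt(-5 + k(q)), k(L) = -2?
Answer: 17/489 + 17*I*sqrt(7)/489 ≈ 0.034765 + 0.091979*I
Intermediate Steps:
O(y) = I*sqrt(7) (O(y) = sqrt(-5 - 2) = sqrt(-7) = I*sqrt(7))
((1 + O(-4))*(-2))/(-66 + ((S(-7) - 20)/(0 - 51))*18) = ((1 + I*sqrt(7))*(-2))/(-66 + ((-4 - 20)/(0 - 51))*18) = (-2 - 2*I*sqrt(7))/(-66 - 24/(-51)*18) = (-2 - 2*I*sqrt(7))/(-66 - 24*(-1/51)*18) = (-2 - 2*I*sqrt(7))/(-66 + (8/17)*18) = (-2 - 2*I*sqrt(7))/(-66 + 144/17) = (-2 - 2*I*sqrt(7))/(-978/17) = (-2 - 2*I*sqrt(7))*(-17/978) = 17/489 + 17*I*sqrt(7)/489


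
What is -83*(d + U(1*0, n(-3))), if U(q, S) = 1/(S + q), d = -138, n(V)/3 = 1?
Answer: 34279/3 ≈ 11426.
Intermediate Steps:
n(V) = 3 (n(V) = 3*1 = 3)
-83*(d + U(1*0, n(-3))) = -83*(-138 + 1/(3 + 1*0)) = -83*(-138 + 1/(3 + 0)) = -83*(-138 + 1/3) = -83*(-413/3) = 34279/3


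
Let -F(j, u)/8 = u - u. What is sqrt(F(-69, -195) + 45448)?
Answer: 2*sqrt(11362) ≈ 213.19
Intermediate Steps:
F(j, u) = 0 (F(j, u) = -8*(u - u) = -8*0 = 0)
sqrt(F(-69, -195) + 45448) = sqrt(0 + 45448) = sqrt(45448) = 2*sqrt(11362)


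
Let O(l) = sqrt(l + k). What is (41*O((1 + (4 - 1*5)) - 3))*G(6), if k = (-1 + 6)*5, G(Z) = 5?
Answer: 205*sqrt(22) ≈ 961.54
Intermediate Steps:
k = 25 (k = 5*5 = 25)
O(l) = sqrt(25 + l) (O(l) = sqrt(l + 25) = sqrt(25 + l))
(41*O((1 + (4 - 1*5)) - 3))*G(6) = (41*sqrt(25 + ((1 + (4 - 1*5)) - 3)))*5 = (41*sqrt(25 + ((1 + (4 - 5)) - 3)))*5 = (41*sqrt(25 + ((1 - 1) - 3)))*5 = (41*sqrt(25 + (0 - 3)))*5 = (41*sqrt(25 - 3))*5 = (41*sqrt(22))*5 = 205*sqrt(22)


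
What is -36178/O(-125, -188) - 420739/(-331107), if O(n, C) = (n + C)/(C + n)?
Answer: -11978368307/331107 ≈ -36177.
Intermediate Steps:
O(n, C) = 1 (O(n, C) = (C + n)/(C + n) = 1)
-36178/O(-125, -188) - 420739/(-331107) = -36178/1 - 420739/(-331107) = -36178*1 - 420739*(-1/331107) = -36178 + 420739/331107 = -11978368307/331107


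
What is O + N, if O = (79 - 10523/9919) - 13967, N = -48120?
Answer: -615067875/9919 ≈ -62009.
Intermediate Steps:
O = -137765595/9919 (O = (79 - 10523*1/9919) - 13967 = (79 - 10523/9919) - 13967 = 773078/9919 - 13967 = -137765595/9919 ≈ -13889.)
O + N = -137765595/9919 - 48120 = -615067875/9919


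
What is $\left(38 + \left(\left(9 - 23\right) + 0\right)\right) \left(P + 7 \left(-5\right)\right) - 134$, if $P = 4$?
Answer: $-878$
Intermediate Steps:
$\left(38 + \left(\left(9 - 23\right) + 0\right)\right) \left(P + 7 \left(-5\right)\right) - 134 = \left(38 + \left(\left(9 - 23\right) + 0\right)\right) \left(4 + 7 \left(-5\right)\right) - 134 = \left(38 + \left(-14 + 0\right)\right) \left(4 - 35\right) - 134 = \left(38 - 14\right) \left(-31\right) - 134 = 24 \left(-31\right) - 134 = -744 - 134 = -878$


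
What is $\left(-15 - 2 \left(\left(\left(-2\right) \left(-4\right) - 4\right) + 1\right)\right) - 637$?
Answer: $-662$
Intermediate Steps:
$\left(-15 - 2 \left(\left(\left(-2\right) \left(-4\right) - 4\right) + 1\right)\right) - 637 = \left(-15 - 2 \left(\left(8 - 4\right) + 1\right)\right) - 637 = \left(-15 - 2 \left(4 + 1\right)\right) - 637 = \left(-15 - 2 \cdot 5\right) - 637 = \left(-15 - 10\right) - 637 = -25 - 637 = -662$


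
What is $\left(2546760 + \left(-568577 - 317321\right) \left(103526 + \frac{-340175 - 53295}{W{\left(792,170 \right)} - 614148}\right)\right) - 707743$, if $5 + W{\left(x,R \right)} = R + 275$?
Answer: $- \frac{14071128524354852}{153427} \approx -9.1712 \cdot 10^{10}$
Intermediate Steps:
$W{\left(x,R \right)} = 270 + R$ ($W{\left(x,R \right)} = -5 + \left(R + 275\right) = -5 + \left(275 + R\right) = 270 + R$)
$\left(2546760 + \left(-568577 - 317321\right) \left(103526 + \frac{-340175 - 53295}{W{\left(792,170 \right)} - 614148}\right)\right) - 707743 = \left(2546760 + \left(-568577 - 317321\right) \left(103526 + \frac{-340175 - 53295}{\left(270 + 170\right) - 614148}\right)\right) - 707743 = \left(2546760 - 885898 \left(103526 - \frac{393470}{440 - 614148}\right)\right) - 707743 = \left(2546760 - 885898 \left(103526 - \frac{393470}{-613708}\right)\right) - 707743 = \left(2546760 - 885898 \left(103526 - - \frac{196735}{306854}\right)\right) - 707743 = \left(2546760 - 885898 \left(103526 + \frac{196735}{306854}\right)\right) - 707743 = \left(2546760 - \frac{14071410679216111}{153427}\right) - 707743 = - \frac{14071019937469591}{153427} - 707743 = - \frac{14071128524354852}{153427}$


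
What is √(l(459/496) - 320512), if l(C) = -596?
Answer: 2*I*√80277 ≈ 566.66*I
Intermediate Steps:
√(l(459/496) - 320512) = √(-596 - 320512) = √(-321108) = 2*I*√80277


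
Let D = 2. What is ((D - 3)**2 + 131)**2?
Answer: 17424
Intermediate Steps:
((D - 3)**2 + 131)**2 = ((2 - 3)**2 + 131)**2 = ((-1)**2 + 131)**2 = (1 + 131)**2 = 132**2 = 17424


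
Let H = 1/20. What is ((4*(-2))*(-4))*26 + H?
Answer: 16641/20 ≈ 832.05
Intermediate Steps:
H = 1/20 ≈ 0.050000
((4*(-2))*(-4))*26 + H = ((4*(-2))*(-4))*26 + 1/20 = -8*(-4)*26 + 1/20 = 32*26 + 1/20 = 832 + 1/20 = 16641/20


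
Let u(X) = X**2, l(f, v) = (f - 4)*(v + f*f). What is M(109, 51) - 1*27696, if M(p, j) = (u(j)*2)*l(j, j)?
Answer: 648370392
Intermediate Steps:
l(f, v) = (-4 + f)*(v + f**2)
M(p, j) = 2*j**2*(j**3 - 4*j - 3*j**2) (M(p, j) = (j**2*2)*(j**3 - 4*j - 4*j**2 + j*j) = (2*j**2)*(j**3 - 4*j - 4*j**2 + j**2) = (2*j**2)*(j**3 - 4*j - 3*j**2) = 2*j**2*(j**3 - 4*j - 3*j**2))
M(109, 51) - 1*27696 = 2*51**3*(-4 + 51**2 - 3*51) - 1*27696 = 2*132651*(-4 + 2601 - 153) - 27696 = 2*132651*2444 - 27696 = 648398088 - 27696 = 648370392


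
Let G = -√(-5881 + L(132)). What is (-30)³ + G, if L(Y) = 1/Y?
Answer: -27000 - I*√25617603/66 ≈ -27000.0 - 76.688*I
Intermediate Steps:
G = -I*√25617603/66 (G = -√(-5881 + 1/132) = -√(-776291/132) = -I*√25617603/66 ≈ -76.688*I)
(-30)³ + G = (-30)³ - I*√25617603/66 = -27000 - I*√25617603/66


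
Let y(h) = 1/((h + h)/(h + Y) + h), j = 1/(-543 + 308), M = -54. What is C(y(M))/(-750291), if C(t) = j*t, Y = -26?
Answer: -4/37132651881 ≈ -1.0772e-10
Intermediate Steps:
j = -1/235 (j = 1/(-235) = -1/235 ≈ -0.0042553)
y(h) = 1/(h + 2*h/(-26 + h)) (y(h) = 1/((h + h)/(h - 26) + h) = 1/((2*h)/(-26 + h) + h) = 1/(2*h/(-26 + h) + h) = 1/(h + 2*h/(-26 + h)))
C(t) = -t/235
C(y(M))/(-750291) = -(-26 - 54)/(235*(-54)*(-24 - 54))/(-750291) = -(-1)*(-80)/(12690*(-78))*(-1/750291) = -(-1)*(-1)*(-80)/(12690*78)*(-1/750291) = -1/235*(-20/1053)*(-1/750291) = (4/49491)*(-1/750291) = -4/37132651881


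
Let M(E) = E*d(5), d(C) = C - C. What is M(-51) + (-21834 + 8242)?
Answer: -13592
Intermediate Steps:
d(C) = 0
M(E) = 0 (M(E) = E*0 = 0)
M(-51) + (-21834 + 8242) = 0 + (-21834 + 8242) = 0 - 13592 = -13592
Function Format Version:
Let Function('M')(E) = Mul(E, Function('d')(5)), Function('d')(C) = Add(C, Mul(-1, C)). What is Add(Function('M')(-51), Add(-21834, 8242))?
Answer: -13592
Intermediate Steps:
Function('d')(C) = 0
Function('M')(E) = 0 (Function('M')(E) = Mul(E, 0) = 0)
Add(Function('M')(-51), Add(-21834, 8242)) = Add(0, Add(-21834, 8242)) = Add(0, -13592) = -13592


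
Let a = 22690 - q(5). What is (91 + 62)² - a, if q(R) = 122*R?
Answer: 1329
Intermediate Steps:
a = 22080 (a = 22690 - 122*5 = 22690 - 1*610 = 22690 - 610 = 22080)
(91 + 62)² - a = (91 + 62)² - 1*22080 = 153² - 22080 = 23409 - 22080 = 1329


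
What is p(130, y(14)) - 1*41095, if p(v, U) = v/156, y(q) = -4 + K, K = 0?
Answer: -246565/6 ≈ -41094.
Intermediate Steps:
y(q) = -4 (y(q) = -4 + 0 = -4)
p(v, U) = v/156 (p(v, U) = v*(1/156) = v/156)
p(130, y(14)) - 1*41095 = (1/156)*130 - 1*41095 = ⅚ - 41095 = -246565/6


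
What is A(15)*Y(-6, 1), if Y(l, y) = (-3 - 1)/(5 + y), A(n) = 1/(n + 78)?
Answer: -2/279 ≈ -0.0071685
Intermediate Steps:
A(n) = 1/(78 + n)
Y(l, y) = -4/(5 + y)
A(15)*Y(-6, 1) = (-4/(5 + 1))/(78 + 15) = (-4/6)/93 = (-4*1/6)/93 = (1/93)*(-2/3) = -2/279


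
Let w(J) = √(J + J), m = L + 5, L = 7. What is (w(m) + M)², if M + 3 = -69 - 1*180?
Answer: 63528 - 1008*√6 ≈ 61059.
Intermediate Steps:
M = -252 (M = -3 + (-69 - 1*180) = -3 + (-69 - 180) = -3 - 249 = -252)
m = 12 (m = 7 + 5 = 12)
w(J) = √2*√J (w(J) = √(2*J) = √2*√J)
(w(m) + M)² = (√2*√12 - 252)² = (√2*(2*√3) - 252)² = (2*√6 - 252)² = (-252 + 2*√6)²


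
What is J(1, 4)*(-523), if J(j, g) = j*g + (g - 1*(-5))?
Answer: -6799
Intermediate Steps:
J(j, g) = 5 + g + g*j (J(j, g) = g*j + (g + 5) = g*j + (5 + g) = 5 + g + g*j)
J(1, 4)*(-523) = (5 + 4 + 4*1)*(-523) = (5 + 4 + 4)*(-523) = 13*(-523) = -6799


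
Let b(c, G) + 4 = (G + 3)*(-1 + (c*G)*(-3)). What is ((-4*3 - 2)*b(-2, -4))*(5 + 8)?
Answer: -3822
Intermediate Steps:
b(c, G) = -4 + (-1 - 3*G*c)*(3 + G) (b(c, G) = -4 + (G + 3)*(-1 + (c*G)*(-3)) = -4 + (3 + G)*(-1 + (G*c)*(-3)) = -4 + (3 + G)*(-1 - 3*G*c) = -4 + (-1 - 3*G*c)*(3 + G))
((-4*3 - 2)*b(-2, -4))*(5 + 8) = ((-4*3 - 2)*(-7 - 1*(-4) - 9*(-4)*(-2) - 3*(-2)*(-4)**2))*(5 + 8) = ((-12 - 2)*(-7 + 4 - 72 - 3*(-2)*16))*13 = -14*(-7 + 4 - 72 + 96)*13 = -14*21*13 = -294*13 = -3822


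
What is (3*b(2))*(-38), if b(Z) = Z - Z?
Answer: 0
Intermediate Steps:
b(Z) = 0
(3*b(2))*(-38) = (3*0)*(-38) = 0*(-38) = 0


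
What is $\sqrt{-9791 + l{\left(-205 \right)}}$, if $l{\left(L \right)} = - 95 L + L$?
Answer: $\sqrt{9479} \approx 97.36$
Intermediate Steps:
$l{\left(L \right)} = - 94 L$
$\sqrt{-9791 + l{\left(-205 \right)}} = \sqrt{-9791 - -19270} = \sqrt{-9791 + 19270} = \sqrt{9479}$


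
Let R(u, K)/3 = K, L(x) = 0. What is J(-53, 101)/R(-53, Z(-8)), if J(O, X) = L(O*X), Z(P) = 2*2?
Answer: 0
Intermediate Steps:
Z(P) = 4
J(O, X) = 0
R(u, K) = 3*K
J(-53, 101)/R(-53, Z(-8)) = 0/((3*4)) = 0/12 = 0*(1/12) = 0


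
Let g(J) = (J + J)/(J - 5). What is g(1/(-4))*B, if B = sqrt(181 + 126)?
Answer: 2*sqrt(307)/21 ≈ 1.6687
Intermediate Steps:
g(J) = 2*J/(-5 + J) (g(J) = (2*J)/(-5 + J) = 2*J/(-5 + J))
B = sqrt(307) ≈ 17.521
g(1/(-4))*B = (2/(-4*(-5 + 1/(-4))))*sqrt(307) = (2*(-1/4)/(-5 - 1/4))*sqrt(307) = (2*(-1/4)/(-21/4))*sqrt(307) = (2*(-1/4)*(-4/21))*sqrt(307) = 2*sqrt(307)/21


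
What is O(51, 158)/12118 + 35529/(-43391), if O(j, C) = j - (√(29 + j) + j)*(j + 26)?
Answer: -299361969/262906069 - 154*√5/6059 ≈ -1.1955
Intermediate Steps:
O(j, C) = j - (26 + j)*(j + √(29 + j)) (O(j, C) = j - (j + √(29 + j))*(26 + j) = j - (26 + j)*(j + √(29 + j)))
O(51, 158)/12118 + 35529/(-43391) = (-1*51² - 26*√(29 + 51) - 25*51 - 1*51*√(29 + 51))/12118 + 35529/(-43391) = (-1*2601 - 104*√5 - 1275 - 1*51*√80)*(1/12118) + 35529*(-1/43391) = (-2601 - 104*√5 - 1275 - 1*51*4*√5)*(1/12118) - 35529/43391 = (-2601 - 104*√5 - 1275 - 204*√5)*(1/12118) - 35529/43391 = (-3876 - 308*√5)*(1/12118) - 35529/43391 = (-1938/6059 - 154*√5/6059) - 35529/43391 = -299361969/262906069 - 154*√5/6059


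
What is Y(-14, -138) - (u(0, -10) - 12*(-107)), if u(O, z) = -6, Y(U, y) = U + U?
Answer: -1306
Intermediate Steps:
Y(U, y) = 2*U
Y(-14, -138) - (u(0, -10) - 12*(-107)) = 2*(-14) - (-6 - 12*(-107)) = -28 - (-6 + 1284) = -28 - 1*1278 = -28 - 1278 = -1306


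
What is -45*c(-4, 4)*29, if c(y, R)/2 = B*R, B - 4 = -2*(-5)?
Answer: -146160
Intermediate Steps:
B = 14 (B = 4 - 2*(-5) = 4 + 10 = 14)
c(y, R) = 28*R (c(y, R) = 2*(14*R) = 28*R)
-45*c(-4, 4)*29 = -1260*4*29 = -45*112*29 = -5040*29 = -146160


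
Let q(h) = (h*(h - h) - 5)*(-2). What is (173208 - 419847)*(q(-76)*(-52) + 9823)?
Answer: -2294482617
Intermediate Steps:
q(h) = 10 (q(h) = (h*0 - 5)*(-2) = (0 - 5)*(-2) = -5*(-2) = 10)
(173208 - 419847)*(q(-76)*(-52) + 9823) = (173208 - 419847)*(10*(-52) + 9823) = -246639*(-520 + 9823) = -246639*9303 = -2294482617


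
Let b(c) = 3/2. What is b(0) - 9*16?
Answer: -285/2 ≈ -142.50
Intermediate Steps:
b(c) = 3/2 (b(c) = 3*(1/2) = 3/2)
b(0) - 9*16 = 3/2 - 9*16 = 3/2 - 144 = -285/2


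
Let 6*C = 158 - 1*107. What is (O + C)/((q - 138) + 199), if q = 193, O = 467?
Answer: 951/508 ≈ 1.8720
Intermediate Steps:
C = 17/2 (C = (158 - 1*107)/6 = (158 - 107)/6 = (⅙)*51 = 17/2 ≈ 8.5000)
(O + C)/((q - 138) + 199) = (467 + 17/2)/((193 - 138) + 199) = 951/(2*(55 + 199)) = (951/2)/254 = (951/2)*(1/254) = 951/508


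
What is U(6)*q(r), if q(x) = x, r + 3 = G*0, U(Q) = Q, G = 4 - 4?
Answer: -18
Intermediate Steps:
G = 0
r = -3 (r = -3 + 0*0 = -3 + 0 = -3)
U(6)*q(r) = 6*(-3) = -18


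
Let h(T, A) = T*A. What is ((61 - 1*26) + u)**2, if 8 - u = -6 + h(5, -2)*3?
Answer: 6241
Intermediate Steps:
h(T, A) = A*T
u = 44 (u = 8 - (-6 - 2*5*3) = 8 - (-6 - 10*3) = 8 - (-6 - 30) = 8 - 1*(-36) = 8 + 36 = 44)
((61 - 1*26) + u)**2 = ((61 - 1*26) + 44)**2 = ((61 - 26) + 44)**2 = (35 + 44)**2 = 79**2 = 6241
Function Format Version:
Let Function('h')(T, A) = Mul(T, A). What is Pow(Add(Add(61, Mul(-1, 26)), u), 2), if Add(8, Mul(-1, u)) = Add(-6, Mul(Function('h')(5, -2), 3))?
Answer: 6241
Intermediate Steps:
Function('h')(T, A) = Mul(A, T)
u = 44 (u = Add(8, Mul(-1, Add(-6, Mul(Mul(-2, 5), 3)))) = Add(8, Mul(-1, Add(-6, Mul(-10, 3)))) = Add(8, Mul(-1, Add(-6, -30))) = Add(8, Mul(-1, -36)) = Add(8, 36) = 44)
Pow(Add(Add(61, Mul(-1, 26)), u), 2) = Pow(Add(Add(61, Mul(-1, 26)), 44), 2) = Pow(Add(Add(61, -26), 44), 2) = Pow(Add(35, 44), 2) = Pow(79, 2) = 6241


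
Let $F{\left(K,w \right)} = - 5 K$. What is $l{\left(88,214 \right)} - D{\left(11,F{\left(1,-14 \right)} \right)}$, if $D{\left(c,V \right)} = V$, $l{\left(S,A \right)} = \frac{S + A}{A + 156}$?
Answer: $\frac{1076}{185} \approx 5.8162$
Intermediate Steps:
$l{\left(S,A \right)} = \frac{A + S}{156 + A}$
$l{\left(88,214 \right)} - D{\left(11,F{\left(1,-14 \right)} \right)} = \frac{214 + 88}{156 + 214} - \left(-5\right) 1 = \frac{1}{370} \cdot 302 - -5 = \frac{1}{370} \cdot 302 + 5 = \frac{151}{185} + 5 = \frac{1076}{185}$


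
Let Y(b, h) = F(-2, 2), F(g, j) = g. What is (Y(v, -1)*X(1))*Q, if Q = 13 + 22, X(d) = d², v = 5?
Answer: -70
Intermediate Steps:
Y(b, h) = -2
Q = 35
(Y(v, -1)*X(1))*Q = -2*1²*35 = -2*1*35 = -2*35 = -70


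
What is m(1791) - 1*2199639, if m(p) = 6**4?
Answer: -2198343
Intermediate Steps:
m(p) = 1296
m(1791) - 1*2199639 = 1296 - 1*2199639 = 1296 - 2199639 = -2198343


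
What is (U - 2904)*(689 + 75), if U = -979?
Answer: -2966612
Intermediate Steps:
(U - 2904)*(689 + 75) = (-979 - 2904)*(689 + 75) = -3883*764 = -2966612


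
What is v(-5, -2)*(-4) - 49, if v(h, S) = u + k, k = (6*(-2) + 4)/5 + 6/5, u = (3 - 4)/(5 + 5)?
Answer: -47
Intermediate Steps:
u = -⅒ (u = -1/10 = -1*⅒ = -⅒ ≈ -0.10000)
k = -⅖ (k = (-12 + 4)*(⅕) + 6*(⅕) = -8*⅕ + 6/5 = -8/5 + 6/5 = -⅖ ≈ -0.40000)
v(h, S) = -½ (v(h, S) = -⅒ - ⅖ = -½)
v(-5, -2)*(-4) - 49 = -½*(-4) - 49 = 2 - 49 = -47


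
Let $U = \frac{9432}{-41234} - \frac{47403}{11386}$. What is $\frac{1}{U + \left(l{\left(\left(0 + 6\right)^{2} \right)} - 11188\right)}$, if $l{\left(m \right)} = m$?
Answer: $- \frac{234745162}{2618909050651} \approx -8.9635 \cdot 10^{-5}$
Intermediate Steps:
$U = - \frac{1031004027}{234745162}$ ($U = 9432 \left(- \frac{1}{41234}\right) - \frac{47403}{11386} = - \frac{4716}{20617} - \frac{47403}{11386} = - \frac{1031004027}{234745162} \approx -4.392$)
$\frac{1}{U + \left(l{\left(\left(0 + 6\right)^{2} \right)} - 11188\right)} = \frac{1}{- \frac{1031004027}{234745162} + \left(\left(0 + 6\right)^{2} - 11188\right)} = \frac{1}{- \frac{1031004027}{234745162} - \left(11188 - 6^{2}\right)} = \frac{1}{- \frac{1031004027}{234745162} + \left(36 - 11188\right)} = \frac{1}{- \frac{1031004027}{234745162} - 11152} = \frac{1}{- \frac{2618909050651}{234745162}} = - \frac{234745162}{2618909050651}$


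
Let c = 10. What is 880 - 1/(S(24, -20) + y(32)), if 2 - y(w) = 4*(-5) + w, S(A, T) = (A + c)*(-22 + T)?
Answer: 1265441/1438 ≈ 880.00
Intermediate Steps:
S(A, T) = (-22 + T)*(10 + A) (S(A, T) = (A + 10)*(-22 + T) = (10 + A)*(-22 + T) = (-22 + T)*(10 + A))
y(w) = 22 - w (y(w) = 2 - (4*(-5) + w) = 2 - (-20 + w) = 2 + (20 - w) = 22 - w)
880 - 1/(S(24, -20) + y(32)) = 880 - 1/((-220 - 22*24 + 10*(-20) + 24*(-20)) + (22 - 1*32)) = 880 - 1/((-220 - 528 - 200 - 480) + (22 - 32)) = 880 - 1/(-1428 - 10) = 880 - 1/(-1438) = 880 - 1*(-1/1438) = 880 + 1/1438 = 1265441/1438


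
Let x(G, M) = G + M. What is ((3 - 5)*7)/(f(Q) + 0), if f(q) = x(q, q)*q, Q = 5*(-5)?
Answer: -7/625 ≈ -0.011200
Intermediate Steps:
Q = -25
f(q) = 2*q**2 (f(q) = (q + q)*q = (2*q)*q = 2*q**2)
((3 - 5)*7)/(f(Q) + 0) = ((3 - 5)*7)/(2*(-25)**2 + 0) = (-2*7)/(2*625 + 0) = -14/(1250 + 0) = -14/1250 = -14*1/1250 = -7/625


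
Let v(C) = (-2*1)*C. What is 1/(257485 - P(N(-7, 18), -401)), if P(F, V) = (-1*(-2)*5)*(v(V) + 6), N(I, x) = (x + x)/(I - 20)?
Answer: 1/249405 ≈ 4.0095e-6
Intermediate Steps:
v(C) = -2*C
N(I, x) = 2*x/(-20 + I) (N(I, x) = (2*x)/(-20 + I) = 2*x/(-20 + I))
P(F, V) = 60 - 20*V (P(F, V) = (-1*(-2)*5)*(-2*V + 6) = (2*5)*(6 - 2*V) = 10*(6 - 2*V) = 60 - 20*V)
1/(257485 - P(N(-7, 18), -401)) = 1/(257485 - (60 - 20*(-401))) = 1/(257485 - (60 + 8020)) = 1/(257485 - 1*8080) = 1/(257485 - 8080) = 1/249405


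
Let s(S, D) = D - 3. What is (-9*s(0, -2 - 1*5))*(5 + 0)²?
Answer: 2250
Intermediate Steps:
s(S, D) = -3 + D
(-9*s(0, -2 - 1*5))*(5 + 0)² = (-9*(-3 + (-2 - 1*5)))*(5 + 0)² = -9*(-3 + (-2 - 5))*5² = -9*(-3 - 7)*25 = -9*(-10)*25 = 90*25 = 2250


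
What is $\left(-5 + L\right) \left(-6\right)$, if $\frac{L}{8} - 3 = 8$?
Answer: $-498$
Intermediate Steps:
$L = 88$ ($L = 24 + 8 \cdot 8 = 24 + 64 = 88$)
$\left(-5 + L\right) \left(-6\right) = \left(-5 + 88\right) \left(-6\right) = 83 \left(-6\right) = -498$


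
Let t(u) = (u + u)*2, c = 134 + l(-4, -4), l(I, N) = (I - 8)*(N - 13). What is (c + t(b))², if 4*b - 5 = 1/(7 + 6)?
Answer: 19891600/169 ≈ 1.1770e+5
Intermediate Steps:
l(I, N) = (-13 + N)*(-8 + I) (l(I, N) = (-8 + I)*(-13 + N) = (-13 + N)*(-8 + I))
c = 338 (c = 134 + (104 - 13*(-4) - 8*(-4) - 4*(-4)) = 134 + (104 + 52 + 32 + 16) = 134 + 204 = 338)
b = 33/26 (b = 5/4 + 1/(4*(7 + 6)) = 5/4 + (¼)/13 = 5/4 + (¼)*(1/13) = 5/4 + 1/52 = 33/26 ≈ 1.2692)
t(u) = 4*u (t(u) = (2*u)*2 = 4*u)
(c + t(b))² = (338 + 4*(33/26))² = (338 + 66/13)² = (4460/13)² = 19891600/169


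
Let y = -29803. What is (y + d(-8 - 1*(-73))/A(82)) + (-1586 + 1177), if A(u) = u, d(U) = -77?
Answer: -2477461/82 ≈ -30213.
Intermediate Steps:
(y + d(-8 - 1*(-73))/A(82)) + (-1586 + 1177) = (-29803 - 77/82) + (-1586 + 1177) = (-29803 - 77*1/82) - 409 = (-29803 - 77/82) - 409 = -2443923/82 - 409 = -2477461/82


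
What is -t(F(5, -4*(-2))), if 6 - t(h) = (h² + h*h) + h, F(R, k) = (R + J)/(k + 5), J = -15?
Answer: -944/169 ≈ -5.5858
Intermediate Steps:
F(R, k) = (-15 + R)/(5 + k) (F(R, k) = (R - 15)/(k + 5) = (-15 + R)/(5 + k))
t(h) = 6 - h - 2*h² (t(h) = 6 - ((h² + h*h) + h) = 6 - ((h² + h²) + h) = 6 - (2*h² + h) = 6 - (h + 2*h²) = 6 + (-h - 2*h²) = 6 - h - 2*h²)
-t(F(5, -4*(-2))) = -(6 - (-15 + 5)/(5 - 4*(-2)) - 2*(-15 + 5)²/(5 - 4*(-2))²) = -(6 - (-10)/(5 + 8) - 2*100/(5 + 8)²) = -(6 - (-10)/13 - 2*(-10/13)²) = -(6 - (-10)/13 - 2*((1/13)*(-10))²) = -(6 - 1*(-10/13) - 2*(-10/13)²) = -(6 + 10/13 - 2*100/169) = -(6 + 10/13 - 200/169) = -1*944/169 = -944/169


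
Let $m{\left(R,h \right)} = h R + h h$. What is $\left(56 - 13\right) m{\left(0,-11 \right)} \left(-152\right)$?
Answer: $-790856$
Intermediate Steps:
$m{\left(R,h \right)} = h^{2} + R h$ ($m{\left(R,h \right)} = R h + h^{2} = h^{2} + R h$)
$\left(56 - 13\right) m{\left(0,-11 \right)} \left(-152\right) = \left(56 - 13\right) \left(- 11 \left(0 - 11\right)\right) \left(-152\right) = 43 \left(\left(-11\right) \left(-11\right)\right) \left(-152\right) = 43 \cdot 121 \left(-152\right) = 5203 \left(-152\right) = -790856$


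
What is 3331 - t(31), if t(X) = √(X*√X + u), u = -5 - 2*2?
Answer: 3331 - √(-9 + 31*√31) ≈ 3318.2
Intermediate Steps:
u = -9 (u = -5 - 4 = -9)
t(X) = √(-9 + X^(3/2)) (t(X) = √(X*√X - 9) = √(X^(3/2) - 9) = √(-9 + X^(3/2)))
3331 - t(31) = 3331 - √(-9 + 31^(3/2)) = 3331 - √(-9 + 31*√31)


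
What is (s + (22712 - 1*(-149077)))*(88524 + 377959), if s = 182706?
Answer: 165365891085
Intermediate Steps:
(s + (22712 - 1*(-149077)))*(88524 + 377959) = (182706 + (22712 - 1*(-149077)))*(88524 + 377959) = (182706 + (22712 + 149077))*466483 = (182706 + 171789)*466483 = 354495*466483 = 165365891085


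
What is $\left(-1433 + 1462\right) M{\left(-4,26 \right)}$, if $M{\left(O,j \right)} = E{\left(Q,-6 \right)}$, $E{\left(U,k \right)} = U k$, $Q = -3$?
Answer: $522$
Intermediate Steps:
$M{\left(O,j \right)} = 18$ ($M{\left(O,j \right)} = \left(-3\right) \left(-6\right) = 18$)
$\left(-1433 + 1462\right) M{\left(-4,26 \right)} = \left(-1433 + 1462\right) 18 = 29 \cdot 18 = 522$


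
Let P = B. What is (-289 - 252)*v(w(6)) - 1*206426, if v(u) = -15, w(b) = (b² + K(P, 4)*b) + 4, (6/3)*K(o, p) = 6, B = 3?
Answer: -198311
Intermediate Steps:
P = 3
K(o, p) = 3 (K(o, p) = (½)*6 = 3)
w(b) = 4 + b² + 3*b (w(b) = (b² + 3*b) + 4 = 4 + b² + 3*b)
(-289 - 252)*v(w(6)) - 1*206426 = (-289 - 252)*(-15) - 1*206426 = -541*(-15) - 206426 = 8115 - 206426 = -198311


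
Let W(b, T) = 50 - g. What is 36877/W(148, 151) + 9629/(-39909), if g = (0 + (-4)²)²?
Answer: -1473707767/8221254 ≈ -179.26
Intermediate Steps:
g = 256 (g = (0 + 16)² = 16² = 256)
W(b, T) = -206 (W(b, T) = 50 - 1*256 = 50 - 256 = -206)
36877/W(148, 151) + 9629/(-39909) = 36877/(-206) + 9629/(-39909) = 36877*(-1/206) + 9629*(-1/39909) = -36877/206 - 9629/39909 = -1473707767/8221254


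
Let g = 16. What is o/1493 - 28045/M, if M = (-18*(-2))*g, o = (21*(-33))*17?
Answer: -48657041/859968 ≈ -56.580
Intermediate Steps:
o = -11781 (o = -693*17 = -11781)
M = 576 (M = -18*(-2)*16 = 36*16 = 576)
o/1493 - 28045/M = -11781/1493 - 28045/576 = -48657041/859968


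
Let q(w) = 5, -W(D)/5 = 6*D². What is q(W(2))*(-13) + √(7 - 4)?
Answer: -65 + √3 ≈ -63.268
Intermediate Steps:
W(D) = -30*D²
q(W(2))*(-13) + √(7 - 4) = 5*(-13) + √(7 - 4) = -65 + √3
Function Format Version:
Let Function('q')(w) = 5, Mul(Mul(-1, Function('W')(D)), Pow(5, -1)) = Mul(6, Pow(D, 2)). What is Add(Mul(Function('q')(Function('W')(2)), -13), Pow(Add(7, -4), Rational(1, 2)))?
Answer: Add(-65, Pow(3, Rational(1, 2))) ≈ -63.268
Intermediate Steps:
Function('W')(D) = Mul(-30, Pow(D, 2)) (Function('W')(D) = Mul(-5, Mul(6, Pow(D, 2))) = Mul(-30, Pow(D, 2)))
Add(Mul(Function('q')(Function('W')(2)), -13), Pow(Add(7, -4), Rational(1, 2))) = Add(Mul(5, -13), Pow(Add(7, -4), Rational(1, 2))) = Add(-65, Pow(3, Rational(1, 2)))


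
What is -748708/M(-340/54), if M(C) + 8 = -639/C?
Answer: -127280360/15893 ≈ -8008.6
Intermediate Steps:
M(C) = -8 - 639/C
-748708/M(-340/54) = -748708/(-8 - 639/((-340/54))) = -748708/(-8 - 639/((-340*1/54))) = -748708/(-8 - 639/(-170/27)) = -748708/(-8 - 639*(-27/170)) = -748708/(-8 + 17253/170) = -748708/15893/170 = -748708*170/15893 = -127280360/15893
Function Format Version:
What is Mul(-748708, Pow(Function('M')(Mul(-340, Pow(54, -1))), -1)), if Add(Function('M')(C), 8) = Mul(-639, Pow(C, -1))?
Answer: Rational(-127280360, 15893) ≈ -8008.6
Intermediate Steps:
Function('M')(C) = Add(-8, Mul(-639, Pow(C, -1)))
Mul(-748708, Pow(Function('M')(Mul(-340, Pow(54, -1))), -1)) = Mul(-748708, Pow(Add(-8, Mul(-639, Pow(Mul(-340, Pow(54, -1)), -1))), -1)) = Mul(-748708, Pow(Add(-8, Mul(-639, Pow(Mul(-340, Rational(1, 54)), -1))), -1)) = Mul(-748708, Pow(Add(-8, Mul(-639, Pow(Rational(-170, 27), -1))), -1)) = Mul(-748708, Pow(Add(-8, Mul(-639, Rational(-27, 170))), -1)) = Mul(-748708, Pow(Add(-8, Rational(17253, 170)), -1)) = Mul(-748708, Pow(Rational(15893, 170), -1)) = Mul(-748708, Rational(170, 15893)) = Rational(-127280360, 15893)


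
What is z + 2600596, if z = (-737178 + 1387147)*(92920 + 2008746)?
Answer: 1366020348950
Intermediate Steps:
z = 1366017748354 (z = 649969*2101666 = 1366017748354)
z + 2600596 = 1366017748354 + 2600596 = 1366020348950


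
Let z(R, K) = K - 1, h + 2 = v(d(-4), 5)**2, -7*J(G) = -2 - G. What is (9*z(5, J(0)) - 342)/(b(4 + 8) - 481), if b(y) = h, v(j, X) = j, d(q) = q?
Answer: 2439/3269 ≈ 0.74610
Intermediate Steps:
J(G) = 2/7 + G/7 (J(G) = -(-2 - G)/7 = 2/7 + G/7)
h = 14 (h = -2 + (-4)**2 = -2 + 16 = 14)
z(R, K) = -1 + K
b(y) = 14
(9*z(5, J(0)) - 342)/(b(4 + 8) - 481) = (9*(-1 + (2/7 + (1/7)*0)) - 342)/(14 - 481) = (9*(-1 + (2/7 + 0)) - 342)/(-467) = (9*(-1 + 2/7) - 342)*(-1/467) = (9*(-5/7) - 342)*(-1/467) = (-45/7 - 342)*(-1/467) = -2439/7*(-1/467) = 2439/3269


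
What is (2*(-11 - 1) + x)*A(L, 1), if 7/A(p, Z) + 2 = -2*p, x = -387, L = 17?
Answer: 959/12 ≈ 79.917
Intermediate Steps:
A(p, Z) = 7/(-2 - 2*p)
(2*(-11 - 1) + x)*A(L, 1) = (2*(-11 - 1) - 387)*(-7/(2 + 2*17)) = (2*(-12) - 387)*(-7/(2 + 34)) = (-24 - 387)*(-7/36) = -(-2877)/36 = -411*(-7/36) = 959/12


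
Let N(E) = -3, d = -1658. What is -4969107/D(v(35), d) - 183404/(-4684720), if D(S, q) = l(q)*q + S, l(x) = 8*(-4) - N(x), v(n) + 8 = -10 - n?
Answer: -5817516558581/56250604220 ≈ -103.42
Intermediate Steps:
v(n) = -18 - n (v(n) = -8 + (-10 - n) = -18 - n)
l(x) = -29 (l(x) = 8*(-4) - 1*(-3) = -32 + 3 = -29)
D(S, q) = S - 29*q (D(S, q) = -29*q + S = S - 29*q)
-4969107/D(v(35), d) - 183404/(-4684720) = -4969107/((-18 - 1*35) - 29*(-1658)) - 183404/(-4684720) = -4969107/((-18 - 35) + 48082) - 183404*(-1/4684720) = -4969107/(-53 + 48082) + 45851/1171180 = -4969107/48029 + 45851/1171180 = -5817516558581/56250604220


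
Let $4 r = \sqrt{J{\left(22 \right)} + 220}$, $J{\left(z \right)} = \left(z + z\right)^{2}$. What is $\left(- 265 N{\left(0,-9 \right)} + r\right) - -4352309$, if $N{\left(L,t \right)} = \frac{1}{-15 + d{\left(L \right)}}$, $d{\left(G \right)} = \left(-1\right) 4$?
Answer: $\frac{82694136}{19} + \frac{7 \sqrt{11}}{2} \approx 4.3523 \cdot 10^{6}$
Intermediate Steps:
$J{\left(z \right)} = 4 z^{2}$ ($J{\left(z \right)} = \left(2 z\right)^{2} = 4 z^{2}$)
$d{\left(G \right)} = -4$
$r = \frac{7 \sqrt{11}}{2}$ ($r = \frac{\sqrt{4 \cdot 22^{2} + 220}}{4} = \frac{\sqrt{4 \cdot 484 + 220}}{4} = \frac{\sqrt{1936 + 220}}{4} = \frac{\sqrt{2156}}{4} = \frac{14 \sqrt{11}}{4} = \frac{7 \sqrt{11}}{2} \approx 11.608$)
$N{\left(L,t \right)} = - \frac{1}{19}$ ($N{\left(L,t \right)} = \frac{1}{-15 - 4} = \frac{1}{-19} = - \frac{1}{19}$)
$\left(- 265 N{\left(0,-9 \right)} + r\right) - -4352309 = \left(\left(-265\right) \left(- \frac{1}{19}\right) + \frac{7 \sqrt{11}}{2}\right) - -4352309 = \left(\frac{265}{19} + \frac{7 \sqrt{11}}{2}\right) + 4352309 = \frac{82694136}{19} + \frac{7 \sqrt{11}}{2}$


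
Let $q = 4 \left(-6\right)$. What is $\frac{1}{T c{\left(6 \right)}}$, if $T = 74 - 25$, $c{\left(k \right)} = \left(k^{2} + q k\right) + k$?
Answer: $- \frac{1}{4998} \approx -0.00020008$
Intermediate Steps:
$q = -24$
$c{\left(k \right)} = k^{2} - 23 k$ ($c{\left(k \right)} = \left(k^{2} - 24 k\right) + k = k^{2} - 23 k$)
$T = 49$ ($T = 74 - 25 = 49$)
$\frac{1}{T c{\left(6 \right)}} = \frac{1}{49 \cdot 6 \left(-23 + 6\right)} = \frac{1}{49 \cdot 6 \left(-17\right)} = \frac{1}{49 \left(-102\right)} = \frac{1}{-4998} = - \frac{1}{4998}$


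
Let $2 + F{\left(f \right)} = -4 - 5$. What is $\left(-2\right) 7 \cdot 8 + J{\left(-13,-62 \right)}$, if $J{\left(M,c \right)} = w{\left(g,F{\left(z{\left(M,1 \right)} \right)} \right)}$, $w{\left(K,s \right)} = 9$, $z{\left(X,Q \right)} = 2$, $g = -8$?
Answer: $-103$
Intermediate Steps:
$F{\left(f \right)} = -11$ ($F{\left(f \right)} = -2 - 9 = -11$)
$J{\left(M,c \right)} = 9$
$\left(-2\right) 7 \cdot 8 + J{\left(-13,-62 \right)} = \left(-2\right) 7 \cdot 8 + 9 = \left(-14\right) 8 + 9 = -112 + 9 = -103$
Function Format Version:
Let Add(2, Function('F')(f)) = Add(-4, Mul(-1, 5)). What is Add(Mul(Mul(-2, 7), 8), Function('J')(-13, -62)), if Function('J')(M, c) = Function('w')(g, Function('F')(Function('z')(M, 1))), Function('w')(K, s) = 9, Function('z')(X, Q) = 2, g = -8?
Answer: -103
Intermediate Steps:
Function('F')(f) = -11 (Function('F')(f) = Add(-2, Add(-4, Mul(-1, 5))) = Add(-2, Add(-4, -5)) = Add(-2, -9) = -11)
Function('J')(M, c) = 9
Add(Mul(Mul(-2, 7), 8), Function('J')(-13, -62)) = Add(Mul(Mul(-2, 7), 8), 9) = Add(Mul(-14, 8), 9) = Add(-112, 9) = -103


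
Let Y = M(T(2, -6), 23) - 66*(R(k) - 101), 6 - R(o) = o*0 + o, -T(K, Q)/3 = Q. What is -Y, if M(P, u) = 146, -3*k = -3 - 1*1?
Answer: -6504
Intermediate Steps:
T(K, Q) = -3*Q
k = 4/3 (k = -(-3 - 1*1)/3 = -(-3 - 1)/3 = -⅓*(-4) = 4/3 ≈ 1.3333)
R(o) = 6 - o (R(o) = 6 - (o*0 + o) = 6 - (0 + o) = 6 - o)
Y = 6504 (Y = 146 - 66*((6 - 1*4/3) - 101) = 146 - 66*((6 - 4/3) - 101) = 146 - 66*(14/3 - 101) = 146 - 66*(-289/3) = 146 + 6358 = 6504)
-Y = -1*6504 = -6504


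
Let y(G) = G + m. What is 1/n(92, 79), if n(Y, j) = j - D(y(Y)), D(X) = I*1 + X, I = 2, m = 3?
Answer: -1/18 ≈ -0.055556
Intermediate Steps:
y(G) = 3 + G (y(G) = G + 3 = 3 + G)
D(X) = 2 + X (D(X) = 2*1 + X = 2 + X)
n(Y, j) = -5 + j - Y (n(Y, j) = j - (2 + (3 + Y)) = j - (5 + Y) = j + (-5 - Y) = -5 + j - Y)
1/n(92, 79) = 1/(-5 + 79 - 1*92) = 1/(-5 + 79 - 92) = 1/(-18) = -1/18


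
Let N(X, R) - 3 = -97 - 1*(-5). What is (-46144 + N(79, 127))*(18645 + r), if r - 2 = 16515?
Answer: -1625644746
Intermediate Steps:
r = 16517 (r = 2 + 16515 = 16517)
N(X, R) = -89 (N(X, R) = 3 + (-97 - 1*(-5)) = 3 + (-97 + 5) = 3 - 92 = -89)
(-46144 + N(79, 127))*(18645 + r) = (-46144 - 89)*(18645 + 16517) = -46233*35162 = -1625644746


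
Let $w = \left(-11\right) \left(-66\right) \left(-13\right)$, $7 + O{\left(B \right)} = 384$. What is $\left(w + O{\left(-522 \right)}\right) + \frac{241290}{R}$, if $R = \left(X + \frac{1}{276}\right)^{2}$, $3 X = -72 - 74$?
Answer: $- \frac{179572137709}{20043529} \approx -8959.1$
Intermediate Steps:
$X = - \frac{146}{3}$ ($X = \frac{-72 - 74}{3} = \frac{1}{3} \left(-146\right) = - \frac{146}{3} \approx -48.667$)
$R = \frac{20043529}{8464}$ ($R = \left(- \frac{146}{3} + \frac{1}{276}\right)^{2} = \left(- \frac{4477}{92}\right)^{2} = \frac{20043529}{8464} \approx 2368.1$)
$O{\left(B \right)} = 377$ ($O{\left(B \right)} = -7 + 384 = 377$)
$w = -9438$ ($w = 726 \left(-13\right) = -9438$)
$\left(w + O{\left(-522 \right)}\right) + \frac{241290}{R} = \left(-9438 + 377\right) + \frac{241290}{\frac{20043529}{8464}} = -9061 + 241290 \cdot \frac{8464}{20043529} = -9061 + \frac{2042278560}{20043529} = - \frac{179572137709}{20043529}$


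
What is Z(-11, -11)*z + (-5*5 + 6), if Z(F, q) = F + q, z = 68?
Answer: -1515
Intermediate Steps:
Z(-11, -11)*z + (-5*5 + 6) = (-11 - 11)*68 + (-5*5 + 6) = -22*68 + (-25 + 6) = -1496 - 19 = -1515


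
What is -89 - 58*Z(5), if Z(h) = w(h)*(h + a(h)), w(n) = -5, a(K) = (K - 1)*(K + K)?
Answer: 12961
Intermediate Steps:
a(K) = 2*K*(-1 + K) (a(K) = (-1 + K)*(2*K) = 2*K*(-1 + K))
Z(h) = -5*h - 10*h*(-1 + h) (Z(h) = -5*(h + 2*h*(-1 + h)) = -5*h - 10*h*(-1 + h))
-89 - 58*Z(5) = -89 - 290*5*(1 - 2*5) = -89 - 290*5*(1 - 10) = -89 - 290*5*(-9) = -89 - 58*(-225) = -89 + 13050 = 12961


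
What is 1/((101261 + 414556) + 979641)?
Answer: 1/1495458 ≈ 6.6869e-7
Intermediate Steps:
1/((101261 + 414556) + 979641) = 1/(515817 + 979641) = 1/1495458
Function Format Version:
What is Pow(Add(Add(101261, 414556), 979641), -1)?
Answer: Rational(1, 1495458) ≈ 6.6869e-7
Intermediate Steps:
Pow(Add(Add(101261, 414556), 979641), -1) = Pow(Add(515817, 979641), -1) = Pow(1495458, -1) = Rational(1, 1495458)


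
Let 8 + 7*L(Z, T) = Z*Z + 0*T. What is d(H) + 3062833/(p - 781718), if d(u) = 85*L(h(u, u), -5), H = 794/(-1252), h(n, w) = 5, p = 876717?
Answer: 158713386/664993 ≈ 238.67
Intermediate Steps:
L(Z, T) = -8/7 + Z²/7 (L(Z, T) = -8/7 + (Z*Z + 0*T)/7 = -8/7 + (Z² + 0)/7 = -8/7 + Z²/7)
H = -397/626 (H = 794*(-1/1252) = -397/626 ≈ -0.63418)
d(u) = 1445/7 (d(u) = 85*(-8/7 + (⅐)*5²) = 85*(-8/7 + (⅐)*25) = 85*(-8/7 + 25/7) = 85*(17/7) = 1445/7)
d(H) + 3062833/(p - 781718) = 1445/7 + 3062833/(876717 - 781718) = 1445/7 + 3062833/94999 = 158713386/664993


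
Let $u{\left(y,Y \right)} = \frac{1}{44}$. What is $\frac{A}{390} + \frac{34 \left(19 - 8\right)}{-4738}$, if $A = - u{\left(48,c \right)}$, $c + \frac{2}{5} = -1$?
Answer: $- \frac{3211289}{40652040} \approx -0.078995$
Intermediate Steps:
$c = - \frac{7}{5}$ ($c = - \frac{2}{5} - 1 = - \frac{7}{5} \approx -1.4$)
$u{\left(y,Y \right)} = \frac{1}{44}$
$A = - \frac{1}{44}$ ($A = \left(-1\right) \frac{1}{44} = - \frac{1}{44} \approx -0.022727$)
$\frac{A}{390} + \frac{34 \left(19 - 8\right)}{-4738} = - \frac{1}{44 \cdot 390} + \frac{34 \left(19 - 8\right)}{-4738} = \left(- \frac{1}{44}\right) \frac{1}{390} + 34 \cdot 11 \left(- \frac{1}{4738}\right) = - \frac{1}{17160} + 374 \left(- \frac{1}{4738}\right) = - \frac{1}{17160} - \frac{187}{2369} = - \frac{3211289}{40652040}$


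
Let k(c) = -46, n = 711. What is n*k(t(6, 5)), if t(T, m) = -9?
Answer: -32706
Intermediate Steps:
n*k(t(6, 5)) = 711*(-46) = -32706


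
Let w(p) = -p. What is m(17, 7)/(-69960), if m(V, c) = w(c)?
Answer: 7/69960 ≈ 0.00010006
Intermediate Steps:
m(V, c) = -c
m(17, 7)/(-69960) = -1*7/(-69960) = -7*(-1/69960) = 7/69960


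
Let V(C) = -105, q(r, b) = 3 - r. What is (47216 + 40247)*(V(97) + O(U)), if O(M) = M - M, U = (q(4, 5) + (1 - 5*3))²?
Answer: -9183615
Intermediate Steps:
U = 225 (U = ((3 - 1*4) + (1 - 5*3))² = ((3 - 4) + (1 - 15))² = (-1 - 14)² = (-15)² = 225)
O(M) = 0
(47216 + 40247)*(V(97) + O(U)) = (47216 + 40247)*(-105 + 0) = 87463*(-105) = -9183615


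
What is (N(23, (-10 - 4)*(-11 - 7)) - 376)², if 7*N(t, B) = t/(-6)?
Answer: 250114225/1764 ≈ 1.4179e+5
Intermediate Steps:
N(t, B) = -t/42 (N(t, B) = (t/(-6))/7 = (t*(-⅙))/7 = (-t/6)/7 = -t/42)
(N(23, (-10 - 4)*(-11 - 7)) - 376)² = (-1/42*23 - 376)² = (-23/42 - 376)² = (-15815/42)² = 250114225/1764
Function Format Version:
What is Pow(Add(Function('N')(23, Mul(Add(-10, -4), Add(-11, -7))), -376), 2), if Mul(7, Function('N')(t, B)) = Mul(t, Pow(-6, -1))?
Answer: Rational(250114225, 1764) ≈ 1.4179e+5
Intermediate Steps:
Function('N')(t, B) = Mul(Rational(-1, 42), t) (Function('N')(t, B) = Mul(Rational(1, 7), Mul(t, Pow(-6, -1))) = Mul(Rational(1, 7), Mul(t, Rational(-1, 6))) = Mul(Rational(1, 7), Mul(Rational(-1, 6), t)) = Mul(Rational(-1, 42), t))
Pow(Add(Function('N')(23, Mul(Add(-10, -4), Add(-11, -7))), -376), 2) = Pow(Add(Mul(Rational(-1, 42), 23), -376), 2) = Pow(Add(Rational(-23, 42), -376), 2) = Pow(Rational(-15815, 42), 2) = Rational(250114225, 1764)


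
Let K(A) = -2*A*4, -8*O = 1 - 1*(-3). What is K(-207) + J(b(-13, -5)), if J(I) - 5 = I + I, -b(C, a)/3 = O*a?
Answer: 1646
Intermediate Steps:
O = -½ (O = -(1 - 1*(-3))/8 = -(1 + 3)/8 = -⅛*4 = -½ ≈ -0.50000)
b(C, a) = 3*a/2 (b(C, a) = -(-3)*a/2 = 3*a/2)
K(A) = -8*A
J(I) = 5 + 2*I (J(I) = 5 + (I + I) = 5 + 2*I)
K(-207) + J(b(-13, -5)) = -8*(-207) + (5 + 2*((3/2)*(-5))) = 1656 + (5 + 2*(-15/2)) = 1656 + (5 - 15) = 1656 - 10 = 1646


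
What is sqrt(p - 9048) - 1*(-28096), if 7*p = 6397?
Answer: 28096 + I*sqrt(398573)/7 ≈ 28096.0 + 90.189*I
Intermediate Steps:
p = 6397/7 (p = (1/7)*6397 = 6397/7 ≈ 913.86)
sqrt(p - 9048) - 1*(-28096) = sqrt(6397/7 - 9048) - 1*(-28096) = sqrt(-56939/7) + 28096 = I*sqrt(398573)/7 + 28096 = 28096 + I*sqrt(398573)/7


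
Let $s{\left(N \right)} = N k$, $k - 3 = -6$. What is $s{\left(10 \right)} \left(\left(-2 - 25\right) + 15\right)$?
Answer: $360$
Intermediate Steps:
$k = -3$ ($k = 3 - 6 = -3$)
$s{\left(N \right)} = - 3 N$ ($s{\left(N \right)} = N \left(-3\right) = - 3 N$)
$s{\left(10 \right)} \left(\left(-2 - 25\right) + 15\right) = \left(-3\right) 10 \left(\left(-2 - 25\right) + 15\right) = - 30 \left(-27 + 15\right) = \left(-30\right) \left(-12\right) = 360$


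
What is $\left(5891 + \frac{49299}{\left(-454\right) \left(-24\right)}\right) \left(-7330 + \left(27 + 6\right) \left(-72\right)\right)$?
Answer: $- \frac{103915080885}{1816} \approx -5.7222 \cdot 10^{7}$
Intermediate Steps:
$\left(5891 + \frac{49299}{\left(-454\right) \left(-24\right)}\right) \left(-7330 + \left(27 + 6\right) \left(-72\right)\right) = \left(5891 + \frac{49299}{10896}\right) \left(-7330 + 33 \left(-72\right)\right) = \left(5891 + 49299 \cdot \frac{1}{10896}\right) \left(-7330 - 2376\right) = \left(5891 + \frac{16433}{3632}\right) \left(-9706\right) = \frac{21412545}{3632} \left(-9706\right) = - \frac{103915080885}{1816}$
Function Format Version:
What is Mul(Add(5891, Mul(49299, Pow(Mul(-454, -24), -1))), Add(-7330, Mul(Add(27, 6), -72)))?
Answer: Rational(-103915080885, 1816) ≈ -5.7222e+7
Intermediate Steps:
Mul(Add(5891, Mul(49299, Pow(Mul(-454, -24), -1))), Add(-7330, Mul(Add(27, 6), -72))) = Mul(Add(5891, Mul(49299, Pow(10896, -1))), Add(-7330, Mul(33, -72))) = Mul(Add(5891, Mul(49299, Rational(1, 10896))), Add(-7330, -2376)) = Mul(Add(5891, Rational(16433, 3632)), -9706) = Mul(Rational(21412545, 3632), -9706) = Rational(-103915080885, 1816)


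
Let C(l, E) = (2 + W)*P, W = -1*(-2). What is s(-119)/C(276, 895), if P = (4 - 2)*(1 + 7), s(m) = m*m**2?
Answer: -1685159/64 ≈ -26331.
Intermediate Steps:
W = 2
s(m) = m**3
P = 16 (P = 2*8 = 16)
C(l, E) = 64 (C(l, E) = (2 + 2)*16 = 4*16 = 64)
s(-119)/C(276, 895) = (-119)**3/64 = -1685159*1/64 = -1685159/64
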